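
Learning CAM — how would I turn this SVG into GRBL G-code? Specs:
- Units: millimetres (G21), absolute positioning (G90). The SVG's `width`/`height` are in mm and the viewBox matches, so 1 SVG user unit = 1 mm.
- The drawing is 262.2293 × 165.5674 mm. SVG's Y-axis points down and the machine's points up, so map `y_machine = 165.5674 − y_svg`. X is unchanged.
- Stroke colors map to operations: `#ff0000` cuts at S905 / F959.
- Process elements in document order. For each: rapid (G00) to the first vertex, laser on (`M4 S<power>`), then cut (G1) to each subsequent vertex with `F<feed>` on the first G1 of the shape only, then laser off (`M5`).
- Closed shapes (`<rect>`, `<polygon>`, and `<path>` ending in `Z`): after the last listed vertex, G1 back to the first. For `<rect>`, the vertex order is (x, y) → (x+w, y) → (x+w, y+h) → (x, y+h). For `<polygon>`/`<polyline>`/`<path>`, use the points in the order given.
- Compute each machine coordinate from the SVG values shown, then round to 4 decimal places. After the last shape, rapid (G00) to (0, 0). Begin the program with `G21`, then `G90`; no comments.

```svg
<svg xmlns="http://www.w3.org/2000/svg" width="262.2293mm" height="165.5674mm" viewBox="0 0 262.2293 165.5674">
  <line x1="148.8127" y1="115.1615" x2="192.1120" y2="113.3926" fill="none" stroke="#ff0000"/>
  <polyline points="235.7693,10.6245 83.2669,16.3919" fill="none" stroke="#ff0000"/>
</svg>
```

G21
G90
G00 X148.8127 Y50.4059
M4 S905
G1 X192.1120 Y52.1748 F959
M5
G00 X235.7693 Y154.9429
M4 S905
G1 X83.2669 Y149.1755 F959
M5
G00 X0.0000 Y0.0000

viewBox `0 0 262.2293 165.5674` with mm width/height → 1 unit = 1 mm. Flip: y_m = 165.5674 − y_svg.

**Shape 1** — `<line>` line segment, stroke `#ff0000` → cut (S905, F959). Machine vertices: (148.8127,50.4059) → (192.1120,52.1748). Open path.

**Shape 2** — `<polyline>` line segment, stroke `#ff0000` → cut (S905, F959). Machine vertices: (235.7693,154.9429) → (83.2669,149.1755). Open path.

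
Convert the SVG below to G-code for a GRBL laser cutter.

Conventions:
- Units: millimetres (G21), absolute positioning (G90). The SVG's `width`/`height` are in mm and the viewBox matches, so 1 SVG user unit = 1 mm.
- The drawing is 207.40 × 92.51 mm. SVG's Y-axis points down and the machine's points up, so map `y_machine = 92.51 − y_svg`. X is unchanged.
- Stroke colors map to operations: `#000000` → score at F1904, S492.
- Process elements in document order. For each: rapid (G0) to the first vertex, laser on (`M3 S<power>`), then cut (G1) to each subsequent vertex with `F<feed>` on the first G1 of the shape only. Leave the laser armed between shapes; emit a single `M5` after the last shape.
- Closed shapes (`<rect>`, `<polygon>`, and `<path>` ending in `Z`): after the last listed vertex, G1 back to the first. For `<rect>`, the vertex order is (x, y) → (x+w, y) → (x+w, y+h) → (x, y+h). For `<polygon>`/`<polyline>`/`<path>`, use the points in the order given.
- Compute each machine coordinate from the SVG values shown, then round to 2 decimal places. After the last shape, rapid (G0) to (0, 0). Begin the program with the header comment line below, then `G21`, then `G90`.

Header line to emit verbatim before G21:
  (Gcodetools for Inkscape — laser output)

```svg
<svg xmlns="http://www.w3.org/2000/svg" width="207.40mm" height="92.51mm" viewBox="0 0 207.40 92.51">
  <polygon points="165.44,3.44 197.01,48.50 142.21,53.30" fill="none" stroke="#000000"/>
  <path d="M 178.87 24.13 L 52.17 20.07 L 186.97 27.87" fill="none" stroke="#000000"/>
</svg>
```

Since the viewBox matches the mm dimensions, user units are millimetres directly. The only transform is the Y-flip y_m = 92.51 − y_svg.

Shape 1 is a regular polygon drawn with `<polygon>`. Its stroke #000000 means score at S492, F1904. After flipping Y the toolpath is (165.44,89.07) → (197.01,44.01) → (142.21,39.21) → (165.44,89.07), returning to the start.

Shape 2 is a open polyline drawn with `<path>`. Its stroke #000000 means score at S492, F1904. After flipping Y the toolpath is (178.87,68.38) → (52.17,72.44) → (186.97,64.64).

(Gcodetools for Inkscape — laser output)
G21
G90
G0 X165.44 Y89.07
M3 S492
G1 X197.01 Y44.01 F1904
G1 X142.21 Y39.21
G1 X165.44 Y89.07
G0 X178.87 Y68.38
M3 S492
G1 X52.17 Y72.44 F1904
G1 X186.97 Y64.64
M5
G0 X0.00 Y0.00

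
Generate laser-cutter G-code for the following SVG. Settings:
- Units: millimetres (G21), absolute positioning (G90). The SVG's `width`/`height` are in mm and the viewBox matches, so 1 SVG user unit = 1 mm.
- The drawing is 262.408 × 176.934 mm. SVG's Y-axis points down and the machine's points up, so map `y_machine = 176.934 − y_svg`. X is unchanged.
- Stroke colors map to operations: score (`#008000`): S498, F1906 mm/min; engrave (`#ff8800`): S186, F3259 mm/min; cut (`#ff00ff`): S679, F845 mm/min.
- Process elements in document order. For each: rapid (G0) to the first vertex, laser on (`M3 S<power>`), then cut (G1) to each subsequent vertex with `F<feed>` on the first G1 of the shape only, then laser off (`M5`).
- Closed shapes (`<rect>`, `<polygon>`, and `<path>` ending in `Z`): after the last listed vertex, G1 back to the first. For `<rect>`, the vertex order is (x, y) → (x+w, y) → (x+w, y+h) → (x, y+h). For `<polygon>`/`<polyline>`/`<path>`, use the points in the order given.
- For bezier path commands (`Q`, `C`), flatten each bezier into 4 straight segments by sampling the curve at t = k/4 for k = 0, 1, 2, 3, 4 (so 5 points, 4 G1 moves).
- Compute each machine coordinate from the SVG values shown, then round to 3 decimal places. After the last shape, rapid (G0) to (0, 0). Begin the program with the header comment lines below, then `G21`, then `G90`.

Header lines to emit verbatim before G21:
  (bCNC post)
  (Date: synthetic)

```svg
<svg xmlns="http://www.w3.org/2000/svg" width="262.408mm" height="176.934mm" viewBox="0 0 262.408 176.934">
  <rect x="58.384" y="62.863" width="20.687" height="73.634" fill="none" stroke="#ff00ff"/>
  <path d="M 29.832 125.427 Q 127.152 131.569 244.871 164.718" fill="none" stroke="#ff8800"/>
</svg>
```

(bCNC post)
(Date: synthetic)
G21
G90
G0 X58.384 Y114.071
M3 S679
G1 X79.071 Y114.071 F845
G1 X79.071 Y40.437
G1 X58.384 Y40.437
G1 X58.384 Y114.071
M5
G0 X29.832 Y51.507
M3 S186
G1 X79.767 Y46.748 F3259
G1 X132.252 Y38.613
G1 X187.286 Y27.103
G1 X244.871 Y12.216
M5
G0 X0.000 Y0.000

Since the viewBox matches the mm dimensions, user units are millimetres directly. The only transform is the Y-flip y_m = 176.934 − y_svg.

Shape 1 is a rectangle drawn with `<rect>`. Its stroke #ff00ff means cut at S679, F845. After flipping Y the toolpath is (58.384,114.071) → (79.071,114.071) → (79.071,40.437) → (58.384,40.437) → (58.384,114.071), returning to the start.

Shape 2 is a quadratic bezier drawn with `<path>`. Its stroke #ff8800 means engrave at S186, F3259. After flipping Y the toolpath is (29.832,51.507) → (79.767,46.748) → (132.252,38.613) → (187.286,27.103) → (244.871,12.216).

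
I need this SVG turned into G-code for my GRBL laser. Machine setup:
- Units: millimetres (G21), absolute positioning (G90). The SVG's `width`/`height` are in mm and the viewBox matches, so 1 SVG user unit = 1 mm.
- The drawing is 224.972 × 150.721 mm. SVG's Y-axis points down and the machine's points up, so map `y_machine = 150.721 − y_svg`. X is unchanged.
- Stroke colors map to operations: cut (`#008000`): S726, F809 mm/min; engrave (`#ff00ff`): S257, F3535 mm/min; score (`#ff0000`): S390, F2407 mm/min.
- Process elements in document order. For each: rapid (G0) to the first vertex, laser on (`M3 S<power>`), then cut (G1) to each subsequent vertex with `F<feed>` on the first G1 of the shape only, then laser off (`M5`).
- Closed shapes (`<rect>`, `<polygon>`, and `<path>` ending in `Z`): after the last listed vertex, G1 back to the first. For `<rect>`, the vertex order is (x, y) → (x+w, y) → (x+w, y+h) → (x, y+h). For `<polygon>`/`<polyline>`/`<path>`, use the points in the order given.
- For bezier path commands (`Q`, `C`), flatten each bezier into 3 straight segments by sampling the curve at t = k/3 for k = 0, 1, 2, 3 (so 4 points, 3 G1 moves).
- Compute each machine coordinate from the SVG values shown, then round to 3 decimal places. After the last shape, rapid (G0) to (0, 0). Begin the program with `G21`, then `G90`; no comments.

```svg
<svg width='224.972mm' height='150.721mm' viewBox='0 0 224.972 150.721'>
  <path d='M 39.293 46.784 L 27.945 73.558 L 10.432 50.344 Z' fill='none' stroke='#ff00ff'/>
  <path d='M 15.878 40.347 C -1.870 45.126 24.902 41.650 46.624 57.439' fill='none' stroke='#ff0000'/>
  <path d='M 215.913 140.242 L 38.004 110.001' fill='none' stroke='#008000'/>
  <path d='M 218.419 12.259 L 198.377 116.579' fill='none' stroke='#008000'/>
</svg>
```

G21
G90
G0 X39.293 Y103.937
M3 S257
G1 X27.945 Y77.163 F3535
G1 X10.432 Y100.377
G1 X39.293 Y103.937
M5
G0 X15.878 Y110.374
M3 S390
G1 X11.134 Y107.327 F2407
G1 X25.055 Y103.669
G1 X46.624 Y93.282
M5
G0 X215.913 Y10.479
M3 S726
G1 X38.004 Y40.720 F809
M5
G0 X218.419 Y138.462
M3 S726
G1 X198.377 Y34.142 F809
M5
G0 X0.000 Y0.000

Since the viewBox matches the mm dimensions, user units are millimetres directly. The only transform is the Y-flip y_m = 150.721 − y_svg.

Shape 1 is a regular polygon drawn with `<path>`. Its stroke #ff00ff means engrave at S257, F3535. After flipping Y the toolpath is (39.293,103.937) → (27.945,77.163) → (10.432,100.377) → (39.293,103.937), returning to the start.

Shape 2 is a cubic bezier drawn with `<path>`. Its stroke #ff0000 means score at S390, F2407. After flipping Y the toolpath is (15.878,110.374) → (11.134,107.327) → (25.055,103.669) → (46.624,93.282).

Shape 3 is a line segment drawn with `<path>`. Its stroke #008000 means cut at S726, F809. After flipping Y the toolpath is (215.913,10.479) → (38.004,40.720).

Shape 4 is a line segment drawn with `<path>`. Its stroke #008000 means cut at S726, F809. After flipping Y the toolpath is (218.419,138.462) → (198.377,34.142).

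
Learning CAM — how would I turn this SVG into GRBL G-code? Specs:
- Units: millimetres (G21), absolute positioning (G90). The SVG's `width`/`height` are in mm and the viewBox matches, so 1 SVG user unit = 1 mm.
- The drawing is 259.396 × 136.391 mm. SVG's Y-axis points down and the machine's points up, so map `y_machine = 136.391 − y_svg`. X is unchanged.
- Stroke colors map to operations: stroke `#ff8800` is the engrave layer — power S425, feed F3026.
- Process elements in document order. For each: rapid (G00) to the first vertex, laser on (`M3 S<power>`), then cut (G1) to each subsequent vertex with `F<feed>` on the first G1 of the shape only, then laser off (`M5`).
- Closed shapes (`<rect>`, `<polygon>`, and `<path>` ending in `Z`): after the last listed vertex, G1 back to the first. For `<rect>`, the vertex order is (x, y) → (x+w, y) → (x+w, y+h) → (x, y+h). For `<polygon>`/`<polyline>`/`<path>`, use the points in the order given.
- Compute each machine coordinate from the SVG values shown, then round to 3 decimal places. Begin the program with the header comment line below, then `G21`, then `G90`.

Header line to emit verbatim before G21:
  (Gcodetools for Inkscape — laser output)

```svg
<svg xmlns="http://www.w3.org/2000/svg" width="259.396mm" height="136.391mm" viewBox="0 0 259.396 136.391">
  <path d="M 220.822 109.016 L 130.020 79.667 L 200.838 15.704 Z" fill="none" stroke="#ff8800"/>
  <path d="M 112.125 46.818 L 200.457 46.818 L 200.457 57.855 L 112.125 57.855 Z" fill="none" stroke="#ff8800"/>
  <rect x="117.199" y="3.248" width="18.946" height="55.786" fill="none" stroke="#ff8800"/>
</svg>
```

(Gcodetools for Inkscape — laser output)
G21
G90
G00 X220.822 Y27.375
M3 S425
G1 X130.020 Y56.724 F3026
G1 X200.838 Y120.687
G1 X220.822 Y27.375
M5
G00 X112.125 Y89.573
M3 S425
G1 X200.457 Y89.573 F3026
G1 X200.457 Y78.536
G1 X112.125 Y78.536
G1 X112.125 Y89.573
M5
G00 X117.199 Y133.143
M3 S425
G1 X136.145 Y133.143 F3026
G1 X136.145 Y77.357
G1 X117.199 Y77.357
G1 X117.199 Y133.143
M5

viewBox `0 0 259.396 136.391` with mm width/height → 1 unit = 1 mm. Flip: y_m = 136.391 − y_svg.

**Shape 1** — `<path>` regular polygon, stroke `#ff8800` → engrave (S425, F3026). Machine vertices: (220.822,27.375) → (130.020,56.724) → (200.838,120.687) → (220.822,27.375). Closed: final G1 returns to the first vertex.

**Shape 2** — `<path>` rectangle, stroke `#ff8800` → engrave (S425, F3026). Machine vertices: (112.125,89.573) → (200.457,89.573) → (200.457,78.536) → (112.125,78.536) → (112.125,89.573). Closed: final G1 returns to the first vertex.

**Shape 3** — `<rect>` rectangle, stroke `#ff8800` → engrave (S425, F3026). Machine vertices: (117.199,133.143) → (136.145,133.143) → (136.145,77.357) → (117.199,77.357) → (117.199,133.143). Closed: final G1 returns to the first vertex.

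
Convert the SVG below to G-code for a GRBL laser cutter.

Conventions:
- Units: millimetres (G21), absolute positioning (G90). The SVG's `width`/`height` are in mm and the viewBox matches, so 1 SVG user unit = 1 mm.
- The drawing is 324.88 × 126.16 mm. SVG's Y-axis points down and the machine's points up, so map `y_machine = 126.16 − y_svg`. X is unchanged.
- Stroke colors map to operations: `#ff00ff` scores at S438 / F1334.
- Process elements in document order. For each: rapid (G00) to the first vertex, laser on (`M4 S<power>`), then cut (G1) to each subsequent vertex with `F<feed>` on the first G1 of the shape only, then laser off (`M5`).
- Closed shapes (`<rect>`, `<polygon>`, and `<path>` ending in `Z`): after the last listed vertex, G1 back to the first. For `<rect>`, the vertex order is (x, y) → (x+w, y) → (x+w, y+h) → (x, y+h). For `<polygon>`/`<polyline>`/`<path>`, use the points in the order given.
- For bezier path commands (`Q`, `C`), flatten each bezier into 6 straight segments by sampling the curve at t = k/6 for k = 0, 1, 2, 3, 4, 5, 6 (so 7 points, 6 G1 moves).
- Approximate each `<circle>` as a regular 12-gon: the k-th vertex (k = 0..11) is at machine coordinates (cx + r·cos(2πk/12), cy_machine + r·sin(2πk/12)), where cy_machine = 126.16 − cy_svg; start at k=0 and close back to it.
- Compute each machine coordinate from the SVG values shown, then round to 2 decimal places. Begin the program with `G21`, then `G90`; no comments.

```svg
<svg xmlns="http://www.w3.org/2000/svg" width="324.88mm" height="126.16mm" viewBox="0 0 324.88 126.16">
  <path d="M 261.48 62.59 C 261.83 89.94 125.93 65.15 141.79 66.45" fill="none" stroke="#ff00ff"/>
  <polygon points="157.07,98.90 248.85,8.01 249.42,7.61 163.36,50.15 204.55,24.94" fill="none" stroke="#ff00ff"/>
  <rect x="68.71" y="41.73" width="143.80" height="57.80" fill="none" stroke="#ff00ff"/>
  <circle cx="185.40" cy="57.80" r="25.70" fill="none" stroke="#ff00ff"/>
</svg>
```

1 u = 1 mm; y_m = 126.16 − y.

[1] `<path>` cubic bezier, #ff00ff→score S438 F1334: (261.48,63.57) → (251.63,53.88) → (227.08,50.70) → (195.82,51.87) → (165.85,55.21) → (145.17,58.55) → (141.79,59.71)

[2] `<polygon>` closed polygon, #ff00ff→score S438 F1334: (157.07,27.26) → (248.85,118.15) → (249.42,118.55) → (163.36,76.01) → (204.55,101.22) → (157.07,27.26) (closed)

[3] `<rect>` rectangle, #ff00ff→score S438 F1334: (68.71,84.43) → (212.51,84.43) → (212.51,26.63) → (68.71,26.63) → (68.71,84.43) (closed)

[4] `<circle>` circle, #ff00ff→score S438 F1334: (211.10,68.36) → (207.66,81.21) → (198.25,90.62) → (185.40,94.06) → (172.55,90.62) → (163.14,81.21) → (159.70,68.36) → (163.14,55.51) → (172.55,46.10) → (185.40,42.66) → (198.25,46.10) → (207.66,55.51) → (211.10,68.36) (closed)

G21
G90
G00 X261.48 Y63.57
M4 S438
G1 X251.63 Y53.88 F1334
G1 X227.08 Y50.70
G1 X195.82 Y51.87
G1 X165.85 Y55.21
G1 X145.17 Y58.55
G1 X141.79 Y59.71
M5
G00 X157.07 Y27.26
M4 S438
G1 X248.85 Y118.15 F1334
G1 X249.42 Y118.55
G1 X163.36 Y76.01
G1 X204.55 Y101.22
G1 X157.07 Y27.26
M5
G00 X68.71 Y84.43
M4 S438
G1 X212.51 Y84.43 F1334
G1 X212.51 Y26.63
G1 X68.71 Y26.63
G1 X68.71 Y84.43
M5
G00 X211.10 Y68.36
M4 S438
G1 X207.66 Y81.21 F1334
G1 X198.25 Y90.62
G1 X185.40 Y94.06
G1 X172.55 Y90.62
G1 X163.14 Y81.21
G1 X159.70 Y68.36
G1 X163.14 Y55.51
G1 X172.55 Y46.10
G1 X185.40 Y42.66
G1 X198.25 Y46.10
G1 X207.66 Y55.51
G1 X211.10 Y68.36
M5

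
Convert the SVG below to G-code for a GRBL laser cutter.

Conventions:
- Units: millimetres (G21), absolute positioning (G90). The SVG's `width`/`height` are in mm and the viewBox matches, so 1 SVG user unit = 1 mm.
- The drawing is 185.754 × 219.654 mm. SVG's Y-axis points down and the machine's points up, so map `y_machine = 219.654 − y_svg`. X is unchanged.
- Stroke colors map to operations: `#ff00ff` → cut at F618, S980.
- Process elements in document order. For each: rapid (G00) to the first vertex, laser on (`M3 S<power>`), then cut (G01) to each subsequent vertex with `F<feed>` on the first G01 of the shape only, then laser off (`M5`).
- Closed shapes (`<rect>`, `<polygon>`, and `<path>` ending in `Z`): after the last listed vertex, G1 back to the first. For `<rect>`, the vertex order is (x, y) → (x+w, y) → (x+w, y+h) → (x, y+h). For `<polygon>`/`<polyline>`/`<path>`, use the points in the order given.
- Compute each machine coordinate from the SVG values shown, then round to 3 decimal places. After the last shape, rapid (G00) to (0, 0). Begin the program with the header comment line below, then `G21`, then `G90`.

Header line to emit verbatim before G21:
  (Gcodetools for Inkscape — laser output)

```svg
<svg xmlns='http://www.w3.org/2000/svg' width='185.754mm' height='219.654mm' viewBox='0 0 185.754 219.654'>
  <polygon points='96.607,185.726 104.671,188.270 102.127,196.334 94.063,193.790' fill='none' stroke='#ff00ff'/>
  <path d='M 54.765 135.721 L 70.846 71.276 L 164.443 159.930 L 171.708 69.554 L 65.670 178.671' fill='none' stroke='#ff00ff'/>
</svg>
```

(Gcodetools for Inkscape — laser output)
G21
G90
G00 X96.607 Y33.928
M3 S980
G01 X104.671 Y31.384 F618
G01 X102.127 Y23.320
G01 X94.063 Y25.864
G01 X96.607 Y33.928
M5
G00 X54.765 Y83.933
M3 S980
G01 X70.846 Y148.378 F618
G01 X164.443 Y59.724
G01 X171.708 Y150.100
G01 X65.670 Y40.983
M5
G00 X0.000 Y0.000

viewBox `0 0 185.754 219.654` with mm width/height → 1 unit = 1 mm. Flip: y_m = 219.654 − y_svg.

**Shape 1** — `<polygon>` regular polygon, stroke `#ff00ff` → cut (S980, F618). Machine vertices: (96.607,33.928) → (104.671,31.384) → (102.127,23.320) → (94.063,25.864) → (96.607,33.928). Closed: final G1 returns to the first vertex.

**Shape 2** — `<path>` open polyline, stroke `#ff00ff` → cut (S980, F618). Machine vertices: (54.765,83.933) → (70.846,148.378) → (164.443,59.724) → (171.708,150.100) → (65.670,40.983). Open path.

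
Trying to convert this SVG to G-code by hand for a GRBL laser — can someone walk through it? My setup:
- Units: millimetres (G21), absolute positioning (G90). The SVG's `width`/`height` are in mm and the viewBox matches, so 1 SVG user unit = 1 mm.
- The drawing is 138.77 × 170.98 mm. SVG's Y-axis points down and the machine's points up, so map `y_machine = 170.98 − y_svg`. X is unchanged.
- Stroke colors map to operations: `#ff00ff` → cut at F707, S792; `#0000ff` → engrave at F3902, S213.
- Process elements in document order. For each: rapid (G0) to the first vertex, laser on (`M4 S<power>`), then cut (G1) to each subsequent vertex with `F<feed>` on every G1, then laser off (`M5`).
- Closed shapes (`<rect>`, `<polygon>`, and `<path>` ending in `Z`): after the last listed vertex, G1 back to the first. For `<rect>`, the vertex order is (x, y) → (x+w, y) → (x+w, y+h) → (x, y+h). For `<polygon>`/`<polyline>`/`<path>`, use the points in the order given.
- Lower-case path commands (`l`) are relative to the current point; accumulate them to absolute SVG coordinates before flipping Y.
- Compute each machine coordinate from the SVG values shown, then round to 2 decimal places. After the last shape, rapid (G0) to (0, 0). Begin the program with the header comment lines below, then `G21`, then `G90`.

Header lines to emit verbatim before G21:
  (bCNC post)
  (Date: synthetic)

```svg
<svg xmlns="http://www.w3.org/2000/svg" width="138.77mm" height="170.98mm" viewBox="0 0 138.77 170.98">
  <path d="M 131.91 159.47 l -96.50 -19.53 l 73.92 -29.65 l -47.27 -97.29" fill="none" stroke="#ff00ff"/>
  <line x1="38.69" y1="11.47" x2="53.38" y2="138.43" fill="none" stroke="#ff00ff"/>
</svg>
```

(bCNC post)
(Date: synthetic)
G21
G90
G0 X131.91 Y11.51
M4 S792
G1 X35.41 Y31.04 F707
G1 X109.33 Y60.69 F707
G1 X62.06 Y157.98 F707
M5
G0 X38.69 Y159.51
M4 S792
G1 X53.38 Y32.55 F707
M5
G0 X0.00 Y0.00

Since the viewBox matches the mm dimensions, user units are millimetres directly. The only transform is the Y-flip y_m = 170.98 − y_svg.

Shape 1 is a open polyline drawn with `<path>`. Its stroke #ff00ff means cut at S792, F707. After flipping Y the toolpath is (131.91,11.51) → (35.41,31.04) → (109.33,60.69) → (62.06,157.98).

Shape 2 is a line segment drawn with `<line>`. Its stroke #ff00ff means cut at S792, F707. After flipping Y the toolpath is (38.69,159.51) → (53.38,32.55).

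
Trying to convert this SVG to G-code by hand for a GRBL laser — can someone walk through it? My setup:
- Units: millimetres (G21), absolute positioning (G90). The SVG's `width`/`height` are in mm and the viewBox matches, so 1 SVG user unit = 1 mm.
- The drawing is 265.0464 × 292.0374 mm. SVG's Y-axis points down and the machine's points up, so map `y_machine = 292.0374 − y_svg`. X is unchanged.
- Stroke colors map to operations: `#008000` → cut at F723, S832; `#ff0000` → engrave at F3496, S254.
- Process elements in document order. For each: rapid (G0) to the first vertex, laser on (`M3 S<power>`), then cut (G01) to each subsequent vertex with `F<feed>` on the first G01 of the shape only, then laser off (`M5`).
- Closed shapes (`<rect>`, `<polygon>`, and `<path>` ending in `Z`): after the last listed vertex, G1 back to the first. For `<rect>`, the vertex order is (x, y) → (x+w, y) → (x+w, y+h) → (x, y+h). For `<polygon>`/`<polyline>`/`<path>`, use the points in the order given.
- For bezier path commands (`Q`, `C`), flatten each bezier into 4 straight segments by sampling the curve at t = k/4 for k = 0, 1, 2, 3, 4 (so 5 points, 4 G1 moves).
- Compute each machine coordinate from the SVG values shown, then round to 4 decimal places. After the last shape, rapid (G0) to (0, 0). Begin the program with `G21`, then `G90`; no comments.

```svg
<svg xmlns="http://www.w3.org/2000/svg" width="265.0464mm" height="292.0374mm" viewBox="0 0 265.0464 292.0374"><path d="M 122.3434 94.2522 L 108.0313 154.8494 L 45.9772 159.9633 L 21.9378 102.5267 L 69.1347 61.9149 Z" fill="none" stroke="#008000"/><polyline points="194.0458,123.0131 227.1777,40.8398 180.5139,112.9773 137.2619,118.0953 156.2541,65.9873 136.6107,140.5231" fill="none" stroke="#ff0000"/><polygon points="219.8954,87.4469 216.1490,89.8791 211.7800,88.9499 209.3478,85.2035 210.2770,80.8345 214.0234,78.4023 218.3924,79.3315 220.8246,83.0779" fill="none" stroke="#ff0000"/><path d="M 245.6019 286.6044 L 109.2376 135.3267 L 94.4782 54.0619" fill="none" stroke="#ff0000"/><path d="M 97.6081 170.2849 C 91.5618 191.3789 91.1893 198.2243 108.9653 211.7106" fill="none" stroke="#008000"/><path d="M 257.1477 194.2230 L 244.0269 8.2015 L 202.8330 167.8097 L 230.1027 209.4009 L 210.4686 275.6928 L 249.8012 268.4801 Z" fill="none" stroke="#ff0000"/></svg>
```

Since the viewBox matches the mm dimensions, user units are millimetres directly. The only transform is the Y-flip y_m = 292.0374 − y_svg.

Shape 1 is a regular polygon drawn with `<path>`. Its stroke #008000 means cut at S832, F723. After flipping Y the toolpath is (122.3434,197.7852) → (108.0313,137.1880) → (45.9772,132.0741) → (21.9378,189.5107) → (69.1347,230.1225) → (122.3434,197.7852), returning to the start.

Shape 2 is a open polyline drawn with `<polyline>`. Its stroke #ff0000 means engrave at S254, F3496. After flipping Y the toolpath is (194.0458,169.0243) → (227.1777,251.1976) → (180.5139,179.0601) → (137.2619,173.9421) → (156.2541,226.0501) → (136.6107,151.5143).

Shape 3 is a regular polygon drawn with `<polygon>`. Its stroke #ff0000 means engrave at S254, F3496. After flipping Y the toolpath is (219.8954,204.5905) → (216.1490,202.1583) → (211.7800,203.0875) → (209.3478,206.8339) → (210.2770,211.2029) → (214.0234,213.6351) → (218.3924,212.7059) → (220.8246,208.9595) → (219.8954,204.5905), returning to the start.

Shape 4 is a open polyline drawn with `<path>`. Its stroke #ff0000 means engrave at S254, F3496. After flipping Y the toolpath is (245.6019,5.4330) → (109.2376,156.7107) → (94.4782,237.9755).

Shape 5 is a cubic bezier drawn with `<path>`. Its stroke #008000 means cut at S832, F723. After flipping Y the toolpath is (97.6081,121.7525) → (94.3321,108.2772) → (94.3533,98.1868) → (98.8412,89.5228) → (108.9653,80.3268).

Shape 6 is a closed polygon drawn with `<path>`. Its stroke #ff0000 means engrave at S254, F3496. After flipping Y the toolpath is (257.1477,97.8144) → (244.0269,283.8359) → (202.8330,124.2277) → (230.1027,82.6365) → (210.4686,16.3446) → (249.8012,23.5573) → (257.1477,97.8144), returning to the start.

G21
G90
G0 X122.3434 Y197.7852
M3 S832
G01 X108.0313 Y137.1880 F723
G01 X45.9772 Y132.0741
G01 X21.9378 Y189.5107
G01 X69.1347 Y230.1225
G01 X122.3434 Y197.7852
M5
G0 X194.0458 Y169.0243
M3 S254
G01 X227.1777 Y251.1976 F3496
G01 X180.5139 Y179.0601
G01 X137.2619 Y173.9421
G01 X156.2541 Y226.0501
G01 X136.6107 Y151.5143
M5
G0 X219.8954 Y204.5905
M3 S254
G01 X216.1490 Y202.1583 F3496
G01 X211.7800 Y203.0875
G01 X209.3478 Y206.8339
G01 X210.2770 Y211.2029
G01 X214.0234 Y213.6351
G01 X218.3924 Y212.7059
G01 X220.8246 Y208.9595
G01 X219.8954 Y204.5905
M5
G0 X245.6019 Y5.4330
M3 S254
G01 X109.2376 Y156.7107 F3496
G01 X94.4782 Y237.9755
M5
G0 X97.6081 Y121.7525
M3 S832
G01 X94.3321 Y108.2772 F723
G01 X94.3533 Y98.1868
G01 X98.8412 Y89.5228
G01 X108.9653 Y80.3268
M5
G0 X257.1477 Y97.8144
M3 S254
G01 X244.0269 Y283.8359 F3496
G01 X202.8330 Y124.2277
G01 X230.1027 Y82.6365
G01 X210.4686 Y16.3446
G01 X249.8012 Y23.5573
G01 X257.1477 Y97.8144
M5
G0 X0.0000 Y0.0000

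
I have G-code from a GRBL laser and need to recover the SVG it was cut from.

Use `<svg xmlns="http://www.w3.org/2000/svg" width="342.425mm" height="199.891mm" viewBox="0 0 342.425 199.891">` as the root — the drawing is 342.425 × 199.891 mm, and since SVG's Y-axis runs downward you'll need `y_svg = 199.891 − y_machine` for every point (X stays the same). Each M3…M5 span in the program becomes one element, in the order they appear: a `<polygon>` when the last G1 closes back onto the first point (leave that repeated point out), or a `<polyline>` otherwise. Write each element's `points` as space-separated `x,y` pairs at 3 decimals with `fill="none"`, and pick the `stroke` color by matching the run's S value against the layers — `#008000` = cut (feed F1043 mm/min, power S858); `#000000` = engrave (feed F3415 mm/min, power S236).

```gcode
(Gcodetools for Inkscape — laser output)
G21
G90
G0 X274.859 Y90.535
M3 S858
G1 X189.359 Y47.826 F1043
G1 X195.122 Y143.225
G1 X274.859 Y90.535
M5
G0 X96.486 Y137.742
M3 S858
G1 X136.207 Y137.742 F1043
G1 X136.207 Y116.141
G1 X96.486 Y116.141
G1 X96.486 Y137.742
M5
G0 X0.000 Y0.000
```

Each laser-on run becomes one SVG element. Flip Y back into SVG space with y_svg = 199.891 − y_machine. Every run uses S858, so all elements get stroke `#008000` (cut).

Run 1: The run returns to its start, so emit a `<polygon>` with points (Y-flipped): 274.859,109.356 189.359,152.065 195.122,56.666.

Run 2: The run returns to its start, so emit a `<polygon>` with points (Y-flipped): 96.486,62.149 136.207,62.149 136.207,83.750 96.486,83.750.

<svg xmlns="http://www.w3.org/2000/svg" width="342.425mm" height="199.891mm" viewBox="0 0 342.425 199.891">
  <polygon points="274.859,109.356 189.359,152.065 195.122,56.666" fill="none" stroke="#008000"/>
  <polygon points="96.486,62.149 136.207,62.149 136.207,83.750 96.486,83.750" fill="none" stroke="#008000"/>
</svg>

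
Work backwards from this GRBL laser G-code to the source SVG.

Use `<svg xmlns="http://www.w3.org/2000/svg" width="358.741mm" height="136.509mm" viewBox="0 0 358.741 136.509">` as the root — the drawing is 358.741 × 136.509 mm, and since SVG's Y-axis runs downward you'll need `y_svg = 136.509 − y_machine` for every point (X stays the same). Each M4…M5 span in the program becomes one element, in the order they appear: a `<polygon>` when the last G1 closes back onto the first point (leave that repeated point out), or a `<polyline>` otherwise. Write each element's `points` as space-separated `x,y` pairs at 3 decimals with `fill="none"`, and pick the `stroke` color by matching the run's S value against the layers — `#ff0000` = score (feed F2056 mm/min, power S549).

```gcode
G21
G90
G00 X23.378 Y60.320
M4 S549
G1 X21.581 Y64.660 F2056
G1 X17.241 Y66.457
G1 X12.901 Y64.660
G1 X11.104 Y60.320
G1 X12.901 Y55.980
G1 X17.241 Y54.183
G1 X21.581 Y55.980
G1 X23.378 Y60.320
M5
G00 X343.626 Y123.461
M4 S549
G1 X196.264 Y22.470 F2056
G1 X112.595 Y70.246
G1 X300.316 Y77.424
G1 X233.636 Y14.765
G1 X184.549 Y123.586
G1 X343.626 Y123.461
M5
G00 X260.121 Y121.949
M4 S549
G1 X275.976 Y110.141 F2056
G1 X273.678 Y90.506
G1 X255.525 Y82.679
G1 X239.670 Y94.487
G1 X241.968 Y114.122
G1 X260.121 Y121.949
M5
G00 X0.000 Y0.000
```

Machine Y-up, SVG Y-down with viewBox height 136.509, so y_svg = 136.509 − y_machine; X carries over. Every run uses S549, so all elements get stroke `#ff0000` (score).

Run 1: The run returns to its start, so emit a `<polygon>` with points (Y-flipped): 23.378,76.189 21.581,71.849 17.241,70.052 12.901,71.849 11.104,76.189 12.901,80.529 17.241,82.326 21.581,80.529.

Run 2: The run returns to its start, so emit a `<polygon>` with points (Y-flipped): 343.626,13.048 196.264,114.039 112.595,66.263 300.316,59.085 233.636,121.744 184.549,12.923.

Run 3: The run returns to its start, so emit a `<polygon>` with points (Y-flipped): 260.121,14.560 275.976,26.368 273.678,46.003 255.525,53.830 239.670,42.022 241.968,22.387.

<svg xmlns="http://www.w3.org/2000/svg" width="358.741mm" height="136.509mm" viewBox="0 0 358.741 136.509">
  <polygon points="23.378,76.189 21.581,71.849 17.241,70.052 12.901,71.849 11.104,76.189 12.901,80.529 17.241,82.326 21.581,80.529" fill="none" stroke="#ff0000"/>
  <polygon points="343.626,13.048 196.264,114.039 112.595,66.263 300.316,59.085 233.636,121.744 184.549,12.923" fill="none" stroke="#ff0000"/>
  <polygon points="260.121,14.560 275.976,26.368 273.678,46.003 255.525,53.830 239.670,42.022 241.968,22.387" fill="none" stroke="#ff0000"/>
</svg>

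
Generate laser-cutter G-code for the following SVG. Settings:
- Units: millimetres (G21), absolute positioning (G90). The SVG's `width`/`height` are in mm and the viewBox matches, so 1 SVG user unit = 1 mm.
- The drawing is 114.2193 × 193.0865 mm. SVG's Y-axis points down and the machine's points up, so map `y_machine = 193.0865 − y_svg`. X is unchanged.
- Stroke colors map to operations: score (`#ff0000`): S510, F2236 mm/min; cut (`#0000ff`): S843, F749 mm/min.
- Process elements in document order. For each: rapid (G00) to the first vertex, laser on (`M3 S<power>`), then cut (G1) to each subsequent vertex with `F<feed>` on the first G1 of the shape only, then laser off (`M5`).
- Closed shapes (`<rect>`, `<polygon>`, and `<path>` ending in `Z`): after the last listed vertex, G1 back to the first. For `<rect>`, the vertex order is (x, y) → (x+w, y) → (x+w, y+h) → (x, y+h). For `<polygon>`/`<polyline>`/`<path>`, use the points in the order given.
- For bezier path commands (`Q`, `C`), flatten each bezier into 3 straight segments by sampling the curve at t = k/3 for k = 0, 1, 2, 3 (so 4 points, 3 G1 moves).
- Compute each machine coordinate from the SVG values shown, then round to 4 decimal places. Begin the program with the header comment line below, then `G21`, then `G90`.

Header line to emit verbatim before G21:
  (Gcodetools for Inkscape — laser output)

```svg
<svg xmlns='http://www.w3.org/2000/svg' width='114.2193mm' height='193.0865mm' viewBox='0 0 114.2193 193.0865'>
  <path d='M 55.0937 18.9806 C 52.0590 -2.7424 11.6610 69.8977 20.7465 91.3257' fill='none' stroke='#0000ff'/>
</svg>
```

viewBox `0 0 114.2193 193.0865` with mm width/height → 1 unit = 1 mm. Flip: y_m = 193.0865 − y_svg.

**Shape 1** — `<path>` cubic bezier, stroke `#0000ff` → cut (S843, F749). Control points (SVG): P0=(55.0937,18.9806), P1=(52.0590,-2.7424), P2=(11.6610,69.8977), P3=(20.7465,91.3257); sampled at t=k/3. Machine vertices: (55.0937,174.1059) → (42.8211,169.7662) → (24.9390,134.8678) → (20.7465,101.7608). Open path.

(Gcodetools for Inkscape — laser output)
G21
G90
G00 X55.0937 Y174.1059
M3 S843
G1 X42.8211 Y169.7662 F749
G1 X24.9390 Y134.8678
G1 X20.7465 Y101.7608
M5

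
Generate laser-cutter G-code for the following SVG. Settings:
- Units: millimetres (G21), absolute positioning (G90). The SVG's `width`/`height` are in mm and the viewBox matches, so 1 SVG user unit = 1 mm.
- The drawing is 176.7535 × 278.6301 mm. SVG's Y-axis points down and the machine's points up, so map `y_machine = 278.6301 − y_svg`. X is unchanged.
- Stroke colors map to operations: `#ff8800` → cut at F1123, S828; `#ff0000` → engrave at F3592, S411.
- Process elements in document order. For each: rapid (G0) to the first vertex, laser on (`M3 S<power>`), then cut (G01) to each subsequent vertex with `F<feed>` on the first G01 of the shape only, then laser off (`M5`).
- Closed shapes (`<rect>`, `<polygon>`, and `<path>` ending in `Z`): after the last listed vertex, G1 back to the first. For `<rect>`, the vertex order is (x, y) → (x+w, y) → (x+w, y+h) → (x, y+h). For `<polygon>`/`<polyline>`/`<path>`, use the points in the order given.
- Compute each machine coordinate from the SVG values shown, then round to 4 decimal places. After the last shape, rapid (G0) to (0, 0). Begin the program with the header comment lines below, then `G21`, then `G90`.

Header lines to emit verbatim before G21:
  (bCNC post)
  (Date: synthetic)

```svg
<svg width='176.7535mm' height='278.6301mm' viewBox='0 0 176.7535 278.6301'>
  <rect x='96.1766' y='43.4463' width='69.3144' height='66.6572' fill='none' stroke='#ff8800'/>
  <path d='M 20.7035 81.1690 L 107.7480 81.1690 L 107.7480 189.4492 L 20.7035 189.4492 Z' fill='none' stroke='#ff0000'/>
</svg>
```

(bCNC post)
(Date: synthetic)
G21
G90
G0 X96.1766 Y235.1838
M3 S828
G01 X165.4910 Y235.1838 F1123
G01 X165.4910 Y168.5266
G01 X96.1766 Y168.5266
G01 X96.1766 Y235.1838
M5
G0 X20.7035 Y197.4611
M3 S411
G01 X107.7480 Y197.4611 F3592
G01 X107.7480 Y89.1809
G01 X20.7035 Y89.1809
G01 X20.7035 Y197.4611
M5
G0 X0.0000 Y0.0000

1 u = 1 mm; y_m = 278.6301 − y.

[1] `<rect>` rectangle, #ff8800→cut S828 F1123: (96.1766,235.1838) → (165.4910,235.1838) → (165.4910,168.5266) → (96.1766,168.5266) → (96.1766,235.1838) (closed)

[2] `<path>` rectangle, #ff0000→engrave S411 F3592: (20.7035,197.4611) → (107.7480,197.4611) → (107.7480,89.1809) → (20.7035,89.1809) → (20.7035,197.4611) (closed)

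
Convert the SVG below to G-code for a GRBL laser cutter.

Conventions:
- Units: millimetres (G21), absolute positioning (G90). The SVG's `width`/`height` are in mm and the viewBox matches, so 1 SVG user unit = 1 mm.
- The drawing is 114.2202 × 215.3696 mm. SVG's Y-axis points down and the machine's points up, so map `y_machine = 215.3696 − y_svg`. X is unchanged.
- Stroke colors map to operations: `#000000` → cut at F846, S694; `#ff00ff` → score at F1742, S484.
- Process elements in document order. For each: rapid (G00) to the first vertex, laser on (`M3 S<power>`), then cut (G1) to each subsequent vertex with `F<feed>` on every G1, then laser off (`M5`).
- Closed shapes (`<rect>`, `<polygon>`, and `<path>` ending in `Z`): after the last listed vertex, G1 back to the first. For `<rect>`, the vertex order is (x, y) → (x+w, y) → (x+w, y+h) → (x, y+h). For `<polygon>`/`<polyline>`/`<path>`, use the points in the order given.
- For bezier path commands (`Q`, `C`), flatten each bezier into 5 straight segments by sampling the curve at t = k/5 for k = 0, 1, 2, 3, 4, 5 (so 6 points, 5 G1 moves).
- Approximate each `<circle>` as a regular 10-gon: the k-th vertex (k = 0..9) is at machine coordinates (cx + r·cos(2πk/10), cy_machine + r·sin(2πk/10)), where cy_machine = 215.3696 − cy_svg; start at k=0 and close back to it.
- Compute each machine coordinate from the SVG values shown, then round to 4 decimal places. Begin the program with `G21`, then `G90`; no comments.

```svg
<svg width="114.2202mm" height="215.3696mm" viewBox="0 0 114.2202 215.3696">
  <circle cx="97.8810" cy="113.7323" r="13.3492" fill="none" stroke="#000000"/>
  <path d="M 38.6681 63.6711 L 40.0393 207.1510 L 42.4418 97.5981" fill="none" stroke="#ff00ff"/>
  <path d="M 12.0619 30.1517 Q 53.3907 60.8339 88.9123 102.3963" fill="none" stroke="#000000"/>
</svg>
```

1 u = 1 mm; y_m = 215.3696 − y.

[1] `<circle>` circle, #000000→cut S694 F846: (111.2302,101.6373) → (108.6807,109.4838) → (102.0061,114.3331) → (93.7559,114.3331) → (87.0813,109.4838) → (84.5318,101.6373) → (87.0813,93.7908) → (93.7559,88.9415) → (102.0061,88.9415) → (108.6807,93.7908) → (111.2302,101.6373) (closed)

[2] `<path>` open polyline, #ff00ff→score S484 F1742: (38.6681,151.6985) → (40.0393,8.2186) → (42.4418,117.7715)

[3] `<path>` quadratic bezier, #000000→cut S694 F846: (12.0619,185.2179) → (28.3611,172.5098) → (44.1958,158.9313) → (59.5659,144.4824) → (74.4714,129.1631) → (88.9123,112.9733)

G21
G90
G00 X111.2302 Y101.6373
M3 S694
G1 X108.6807 Y109.4838 F846
G1 X102.0061 Y114.3331 F846
G1 X93.7559 Y114.3331 F846
G1 X87.0813 Y109.4838 F846
G1 X84.5318 Y101.6373 F846
G1 X87.0813 Y93.7908 F846
G1 X93.7559 Y88.9415 F846
G1 X102.0061 Y88.9415 F846
G1 X108.6807 Y93.7908 F846
G1 X111.2302 Y101.6373 F846
M5
G00 X38.6681 Y151.6985
M3 S484
G1 X40.0393 Y8.2186 F1742
G1 X42.4418 Y117.7715 F1742
M5
G00 X12.0619 Y185.2179
M3 S694
G1 X28.3611 Y172.5098 F846
G1 X44.1958 Y158.9313 F846
G1 X59.5659 Y144.4824 F846
G1 X74.4714 Y129.1631 F846
G1 X88.9123 Y112.9733 F846
M5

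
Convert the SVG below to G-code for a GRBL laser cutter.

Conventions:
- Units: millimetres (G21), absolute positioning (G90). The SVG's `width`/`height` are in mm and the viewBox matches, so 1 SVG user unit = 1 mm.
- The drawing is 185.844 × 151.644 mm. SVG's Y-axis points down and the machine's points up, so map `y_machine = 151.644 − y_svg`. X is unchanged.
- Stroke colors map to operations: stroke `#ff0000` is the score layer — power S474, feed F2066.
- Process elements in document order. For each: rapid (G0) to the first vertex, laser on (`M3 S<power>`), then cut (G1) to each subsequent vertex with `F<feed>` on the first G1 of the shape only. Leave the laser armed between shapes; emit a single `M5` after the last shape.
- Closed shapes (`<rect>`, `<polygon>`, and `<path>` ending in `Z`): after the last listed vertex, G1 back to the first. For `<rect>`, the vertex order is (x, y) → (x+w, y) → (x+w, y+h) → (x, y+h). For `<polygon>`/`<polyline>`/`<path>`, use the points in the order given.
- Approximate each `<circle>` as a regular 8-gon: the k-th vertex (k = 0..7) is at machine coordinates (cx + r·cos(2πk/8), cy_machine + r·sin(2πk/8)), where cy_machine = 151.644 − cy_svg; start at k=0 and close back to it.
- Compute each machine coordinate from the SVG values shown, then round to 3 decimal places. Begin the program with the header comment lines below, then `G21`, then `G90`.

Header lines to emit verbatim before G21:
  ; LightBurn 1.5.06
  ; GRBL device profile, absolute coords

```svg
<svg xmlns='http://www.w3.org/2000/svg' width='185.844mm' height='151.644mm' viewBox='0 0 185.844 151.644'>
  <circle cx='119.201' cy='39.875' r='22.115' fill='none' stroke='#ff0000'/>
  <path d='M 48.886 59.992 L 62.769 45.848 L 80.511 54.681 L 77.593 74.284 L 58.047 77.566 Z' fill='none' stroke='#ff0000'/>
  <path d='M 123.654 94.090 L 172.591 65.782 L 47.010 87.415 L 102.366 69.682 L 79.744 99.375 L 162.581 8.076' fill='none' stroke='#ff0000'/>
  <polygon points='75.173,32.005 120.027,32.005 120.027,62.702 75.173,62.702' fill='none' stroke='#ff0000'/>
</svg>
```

; LightBurn 1.5.06
; GRBL device profile, absolute coords
G21
G90
G0 X141.316 Y111.769
M3 S474
G1 X134.839 Y127.407 F2066
G1 X119.201 Y133.884
G1 X103.563 Y127.407
G1 X97.086 Y111.769
G1 X103.563 Y96.131
G1 X119.201 Y89.654
G1 X134.839 Y96.131
G1 X141.316 Y111.769
G0 X48.886 Y91.652
M3 S474
G1 X62.769 Y105.796 F2066
G1 X80.511 Y96.963
G1 X77.593 Y77.360
G1 X58.047 Y74.078
G1 X48.886 Y91.652
G0 X123.654 Y57.554
M3 S474
G1 X172.591 Y85.862 F2066
G1 X47.010 Y64.229
G1 X102.366 Y81.962
G1 X79.744 Y52.269
G1 X162.581 Y143.568
G0 X75.173 Y119.639
M3 S474
G1 X120.027 Y119.639 F2066
G1 X120.027 Y88.942
G1 X75.173 Y88.942
G1 X75.173 Y119.639
M5

1 u = 1 mm; y_m = 151.644 − y.

[1] `<circle>` circle, #ff0000→score S474 F2066: (141.316,111.769) → (134.839,127.407) → (119.201,133.884) → (103.563,127.407) → (97.086,111.769) → (103.563,96.131) → (119.201,89.654) → (134.839,96.131) → (141.316,111.769) (closed)

[2] `<path>` regular polygon, #ff0000→score S474 F2066: (48.886,91.652) → (62.769,105.796) → (80.511,96.963) → (77.593,77.360) → (58.047,74.078) → (48.886,91.652) (closed)

[3] `<path>` open polyline, #ff0000→score S474 F2066: (123.654,57.554) → (172.591,85.862) → (47.010,64.229) → (102.366,81.962) → (79.744,52.269) → (162.581,143.568)

[4] `<polygon>` rectangle, #ff0000→score S474 F2066: (75.173,119.639) → (120.027,119.639) → (120.027,88.942) → (75.173,88.942) → (75.173,119.639) (closed)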